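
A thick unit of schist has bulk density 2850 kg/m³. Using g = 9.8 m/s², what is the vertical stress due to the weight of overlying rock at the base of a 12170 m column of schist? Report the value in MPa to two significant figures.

340 MPa

schist: 2850 kg/m³ × 9.8 m/s² × 12170 m = 3.399×10^8 Pa = 339.9 MPa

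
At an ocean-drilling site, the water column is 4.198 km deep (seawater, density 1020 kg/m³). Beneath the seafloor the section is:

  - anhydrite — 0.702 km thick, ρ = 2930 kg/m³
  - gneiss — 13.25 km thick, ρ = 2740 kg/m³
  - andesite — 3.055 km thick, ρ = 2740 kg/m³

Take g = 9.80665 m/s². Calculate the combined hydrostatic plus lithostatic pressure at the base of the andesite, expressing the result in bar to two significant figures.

5000 bar

seawater: 1020 kg/m³ × 9.80665 m/s² × 4198 m = 4.199×10^7 Pa = 419.9 bar
anhydrite: 2930 kg/m³ × 9.80665 m/s² × 702 m = 2.017×10^7 Pa = 201.7 bar
gneiss: 2740 kg/m³ × 9.80665 m/s² × 13250 m = 3.560×10^8 Pa = 3560 bar
andesite: 2740 kg/m³ × 9.80665 m/s² × 3055 m = 8.209×10^7 Pa = 820.9 bar
Total = 419.9 + 201.7 + 3560 + 820.9 = 5002.8 bar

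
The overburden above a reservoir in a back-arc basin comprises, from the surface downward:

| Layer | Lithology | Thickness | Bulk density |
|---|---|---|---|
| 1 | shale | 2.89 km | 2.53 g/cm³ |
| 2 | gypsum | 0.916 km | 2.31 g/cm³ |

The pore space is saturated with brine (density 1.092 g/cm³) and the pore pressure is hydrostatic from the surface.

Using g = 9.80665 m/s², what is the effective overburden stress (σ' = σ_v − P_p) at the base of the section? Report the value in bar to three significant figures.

Overburden (lithostatic) stress σ_v:
shale: 2530 kg/m³ × 9.80665 m/s² × 2890 m = 7.170×10^7 Pa = 71.70 MPa
gypsum: 2310 kg/m³ × 9.80665 m/s² × 916 m = 2.075×10^7 Pa = 20.75 MPa
Total = 71.70 + 20.75 = 92.454 MPa
Pore pressure P_p = 1092 kg/m³ × 9.80665 m/s² × 3806 m = 4.076×10^7 Pa = 40.76 MPa
Effective stress σ' = σ_v − P_p = 92.45 − 40.76 = 51.696 MPa = 516.96 bar

517 bar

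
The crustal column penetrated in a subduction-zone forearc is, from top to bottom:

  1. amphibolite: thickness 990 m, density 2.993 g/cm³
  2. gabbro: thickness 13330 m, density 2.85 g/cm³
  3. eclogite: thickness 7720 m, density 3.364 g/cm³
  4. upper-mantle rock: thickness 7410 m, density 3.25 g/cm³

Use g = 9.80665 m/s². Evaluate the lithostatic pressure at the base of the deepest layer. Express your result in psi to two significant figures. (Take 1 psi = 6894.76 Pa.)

amphibolite: 2993 kg/m³ × 9.80665 m/s² × 990 m = 2.906×10^7 Pa = 4214 psi
gabbro: 2850 kg/m³ × 9.80665 m/s² × 13330 m = 3.726×10^8 Pa = 54035 psi
eclogite: 3364 kg/m³ × 9.80665 m/s² × 7720 m = 2.547×10^8 Pa = 36938 psi
upper-mantle rock: 3250 kg/m³ × 9.80665 m/s² × 7410 m = 2.362×10^8 Pa = 34253 psi
Total = 4214 + 54035 + 36938 + 34253 = 1.2944×10^5 psi

130000 psi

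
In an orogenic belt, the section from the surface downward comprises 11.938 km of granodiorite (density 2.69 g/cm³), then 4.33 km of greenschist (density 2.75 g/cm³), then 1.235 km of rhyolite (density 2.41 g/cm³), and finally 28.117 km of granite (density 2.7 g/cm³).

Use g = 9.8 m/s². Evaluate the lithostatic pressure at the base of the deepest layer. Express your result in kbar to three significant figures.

12.0 kbar

granodiorite: 2690 kg/m³ × 9.8 m/s² × 11938 m = 3.147×10^8 Pa = 3.147 kbar
greenschist: 2750 kg/m³ × 9.8 m/s² × 4330 m = 1.167×10^8 Pa = 1.167 kbar
rhyolite: 2410 kg/m³ × 9.8 m/s² × 1235 m = 2.917×10^7 Pa = 0.2917 kbar
granite: 2700 kg/m³ × 9.8 m/s² × 28117 m = 7.440×10^8 Pa = 7.440 kbar
Total = 3.147 + 1.167 + 0.2917 + 7.440 = 12.045 kbar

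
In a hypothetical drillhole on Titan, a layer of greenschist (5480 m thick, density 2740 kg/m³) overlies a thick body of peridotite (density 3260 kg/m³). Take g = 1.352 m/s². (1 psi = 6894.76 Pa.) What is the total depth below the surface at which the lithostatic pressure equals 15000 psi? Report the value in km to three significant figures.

Pressure at base of upper layers: 2740×1.352×5480 = 2.030×10^7 Pa = 2944 psi
Remaining pressure to be supplied by peridotite: 1.034×10^8 − 2.030×10^7 = 8.312×10^7 Pa
Additional depth in peridotite = 8.312×10^7 Pa / (3260 kg/m³ × 1.352 m/s²) = 18859 m
Total depth = 5480 m + 18859 m = 24339 m
= 24.339 km

24.3 km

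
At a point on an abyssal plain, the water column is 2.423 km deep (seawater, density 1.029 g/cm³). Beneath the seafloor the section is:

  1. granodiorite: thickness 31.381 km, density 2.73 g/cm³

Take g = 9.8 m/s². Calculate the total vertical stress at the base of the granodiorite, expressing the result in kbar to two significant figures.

seawater: 1029 kg/m³ × 9.8 m/s² × 2423 m = 2.443×10^7 Pa = 0.2443 kbar
granodiorite: 2730 kg/m³ × 9.8 m/s² × 31381 m = 8.396×10^8 Pa = 8.396 kbar
Total = 0.2443 + 8.396 = 8.6400 kbar

8.6 kbar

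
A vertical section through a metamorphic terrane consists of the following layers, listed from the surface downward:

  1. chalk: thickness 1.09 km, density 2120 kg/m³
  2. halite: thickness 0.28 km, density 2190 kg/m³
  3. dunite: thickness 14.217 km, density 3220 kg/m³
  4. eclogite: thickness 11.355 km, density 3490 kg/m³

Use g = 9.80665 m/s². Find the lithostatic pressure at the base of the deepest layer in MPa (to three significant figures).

866 MPa

chalk: 2120 kg/m³ × 9.80665 m/s² × 1090 m = 2.266×10^7 Pa = 22.66 MPa
halite: 2190 kg/m³ × 9.80665 m/s² × 280 m = 6.013×10^6 Pa = 6.013 MPa
dunite: 3220 kg/m³ × 9.80665 m/s² × 14217 m = 4.489×10^8 Pa = 448.9 MPa
eclogite: 3490 kg/m³ × 9.80665 m/s² × 11355 m = 3.886×10^8 Pa = 388.6 MPa
Total = 22.66 + 6.013 + 448.9 + 388.6 = 866.24 MPa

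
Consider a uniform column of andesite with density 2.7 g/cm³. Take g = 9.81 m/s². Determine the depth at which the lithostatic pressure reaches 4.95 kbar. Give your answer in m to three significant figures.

18700 m

h = P/(ρg) = 4.95 kbar / (2700 kg/m³ × 9.81 m/s²) = 4.950×10^8 Pa / 26487 Pa/m = 18688 m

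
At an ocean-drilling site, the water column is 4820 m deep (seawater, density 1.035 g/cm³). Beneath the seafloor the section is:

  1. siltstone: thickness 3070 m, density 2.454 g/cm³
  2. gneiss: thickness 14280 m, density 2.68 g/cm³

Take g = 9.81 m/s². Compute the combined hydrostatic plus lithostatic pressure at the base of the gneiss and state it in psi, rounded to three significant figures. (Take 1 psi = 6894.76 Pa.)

seawater: 1035 kg/m³ × 9.81 m/s² × 4820 m = 4.894×10^7 Pa = 7098 psi
siltstone: 2454 kg/m³ × 9.81 m/s² × 3070 m = 7.391×10^7 Pa = 10719 psi
gneiss: 2680 kg/m³ × 9.81 m/s² × 14280 m = 3.754×10^8 Pa = 54452 psi
Total = 7098 + 10719 + 54452 = 72269 psi

72300 psi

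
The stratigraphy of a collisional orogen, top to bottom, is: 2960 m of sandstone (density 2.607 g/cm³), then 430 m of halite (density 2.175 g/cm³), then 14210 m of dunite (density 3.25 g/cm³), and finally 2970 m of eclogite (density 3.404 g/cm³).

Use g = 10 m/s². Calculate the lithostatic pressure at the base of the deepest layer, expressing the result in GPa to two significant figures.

0.65 GPa

sandstone: 2607 kg/m³ × 10 m/s² × 2960 m = 7.717×10^7 Pa = 0.07717 GPa
halite: 2175 kg/m³ × 10 m/s² × 430 m = 9.352×10^6 Pa = 9.352×10^-3 GPa
dunite: 3250 kg/m³ × 10 m/s² × 14210 m = 4.618×10^8 Pa = 0.4618 GPa
eclogite: 3404 kg/m³ × 10 m/s² × 2970 m = 1.011×10^8 Pa = 0.1011 GPa
Total = 0.07717 + 9.352×10^-3 + 0.4618 + 0.1011 = 0.64944 GPa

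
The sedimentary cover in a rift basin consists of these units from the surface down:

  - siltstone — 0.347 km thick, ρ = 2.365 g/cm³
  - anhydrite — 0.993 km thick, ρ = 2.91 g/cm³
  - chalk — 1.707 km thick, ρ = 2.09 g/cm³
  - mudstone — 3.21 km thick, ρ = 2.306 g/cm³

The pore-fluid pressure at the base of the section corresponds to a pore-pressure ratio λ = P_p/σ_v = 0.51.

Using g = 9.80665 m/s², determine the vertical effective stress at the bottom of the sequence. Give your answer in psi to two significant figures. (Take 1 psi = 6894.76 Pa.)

Overburden (lithostatic) stress σ_v:
siltstone: 2365 kg/m³ × 9.80665 m/s² × 347 m = 8.048×10^6 Pa = 8.048 MPa
anhydrite: 2910 kg/m³ × 9.80665 m/s² × 993 m = 2.834×10^7 Pa = 28.34 MPa
chalk: 2090 kg/m³ × 9.80665 m/s² × 1707 m = 3.499×10^7 Pa = 34.99 MPa
mudstone: 2306 kg/m³ × 9.80665 m/s² × 3210 m = 7.259×10^7 Pa = 72.59 MPa
Total = 8.048 + 28.34 + 34.99 + 72.59 = 143.96 MPa
Pore pressure P_p = λ·σ_v = 0.51 × 144.0 MPa = 73.42 MPa
Effective stress σ' = σ_v − P_p = 144.0 − 73.42 = 70.542 MPa = 10231 psi

10000 psi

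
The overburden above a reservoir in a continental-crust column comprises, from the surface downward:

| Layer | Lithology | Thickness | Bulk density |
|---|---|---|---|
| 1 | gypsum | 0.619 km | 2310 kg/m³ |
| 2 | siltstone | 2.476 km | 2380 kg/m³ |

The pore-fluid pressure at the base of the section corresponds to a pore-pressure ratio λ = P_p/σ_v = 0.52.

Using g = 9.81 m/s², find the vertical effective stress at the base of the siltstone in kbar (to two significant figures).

0.34 kbar

Overburden (lithostatic) stress σ_v:
gypsum: 2310 kg/m³ × 9.81 m/s² × 619 m = 1.403×10^7 Pa = 14.03 MPa
siltstone: 2380 kg/m³ × 9.81 m/s² × 2476 m = 5.781×10^7 Pa = 57.81 MPa
Total = 14.03 + 57.81 = 71.836 MPa
Pore pressure P_p = λ·σ_v = 0.52 × 71.84 MPa = 37.35 MPa
Effective stress σ' = σ_v − P_p = 71.84 − 37.35 = 34.481 MPa = 0.34481 kbar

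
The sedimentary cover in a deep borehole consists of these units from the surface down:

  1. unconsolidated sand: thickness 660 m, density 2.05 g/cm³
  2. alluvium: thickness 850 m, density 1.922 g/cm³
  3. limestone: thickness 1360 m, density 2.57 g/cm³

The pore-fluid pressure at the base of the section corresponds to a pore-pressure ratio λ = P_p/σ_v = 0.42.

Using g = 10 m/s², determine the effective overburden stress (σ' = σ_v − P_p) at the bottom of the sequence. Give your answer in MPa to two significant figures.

Overburden (lithostatic) stress σ_v:
unconsolidated sand: 2050 kg/m³ × 10 m/s² × 660 m = 1.353×10^7 Pa = 13.53 MPa
alluvium: 1922 kg/m³ × 10 m/s² × 850 m = 1.634×10^7 Pa = 16.34 MPa
limestone: 2570 kg/m³ × 10 m/s² × 1360 m = 3.495×10^7 Pa = 34.95 MPa
Total = 13.53 + 16.34 + 34.95 = 64.819 MPa
Pore pressure P_p = λ·σ_v = 0.42 × 64.82 MPa = 27.22 MPa
Effective stress σ' = σ_v − P_p = 64.82 − 27.22 = 37.595 MPa

38 MPa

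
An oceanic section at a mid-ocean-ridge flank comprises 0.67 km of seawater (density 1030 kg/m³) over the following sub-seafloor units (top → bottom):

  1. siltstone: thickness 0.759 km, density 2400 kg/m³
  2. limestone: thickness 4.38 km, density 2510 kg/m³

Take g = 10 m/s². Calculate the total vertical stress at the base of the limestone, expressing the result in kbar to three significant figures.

1.35 kbar

seawater: 1030 kg/m³ × 10 m/s² × 670 m = 6.901×10^6 Pa = 0.06901 kbar
siltstone: 2400 kg/m³ × 10 m/s² × 759 m = 1.822×10^7 Pa = 0.1822 kbar
limestone: 2510 kg/m³ × 10 m/s² × 4380 m = 1.099×10^8 Pa = 1.099 kbar
Total = 0.06901 + 0.1822 + 1.099 = 1.3506 kbar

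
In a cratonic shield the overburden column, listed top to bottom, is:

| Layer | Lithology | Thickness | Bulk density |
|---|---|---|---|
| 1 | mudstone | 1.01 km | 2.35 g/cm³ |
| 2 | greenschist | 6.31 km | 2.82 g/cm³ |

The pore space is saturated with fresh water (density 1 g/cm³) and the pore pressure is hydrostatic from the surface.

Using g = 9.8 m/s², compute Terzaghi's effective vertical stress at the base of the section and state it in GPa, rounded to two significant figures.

Overburden (lithostatic) stress σ_v:
mudstone: 2350 kg/m³ × 9.8 m/s² × 1010 m = 2.326×10^7 Pa = 23.26 MPa
greenschist: 2820 kg/m³ × 9.8 m/s² × 6310 m = 1.744×10^8 Pa = 174.4 MPa
Total = 23.26 + 174.4 = 197.64 MPa
Pore pressure P_p = 1000 kg/m³ × 9.8 m/s² × 7320 m = 7.174×10^7 Pa = 71.74 MPa
Effective stress σ' = σ_v − P_p = 197.6 − 71.74 = 125.91 MPa = 0.12591 GPa

0.13 GPa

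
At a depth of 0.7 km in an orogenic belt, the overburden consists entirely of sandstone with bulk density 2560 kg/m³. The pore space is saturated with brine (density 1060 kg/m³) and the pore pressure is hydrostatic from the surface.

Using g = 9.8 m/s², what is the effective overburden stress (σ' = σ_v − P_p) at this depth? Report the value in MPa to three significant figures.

10.3 MPa

Overburden (lithostatic) stress σ_v:
sandstone: 2560 kg/m³ × 9.8 m/s² × 700 m = 1.756×10^7 Pa = 17.56 MPa
Pore pressure P_p = 1060 kg/m³ × 9.8 m/s² × 700 m = 7.272×10^6 Pa = 7.272 MPa
Effective stress σ' = σ_v − P_p = 17.56 − 7.272 = 10.290 MPa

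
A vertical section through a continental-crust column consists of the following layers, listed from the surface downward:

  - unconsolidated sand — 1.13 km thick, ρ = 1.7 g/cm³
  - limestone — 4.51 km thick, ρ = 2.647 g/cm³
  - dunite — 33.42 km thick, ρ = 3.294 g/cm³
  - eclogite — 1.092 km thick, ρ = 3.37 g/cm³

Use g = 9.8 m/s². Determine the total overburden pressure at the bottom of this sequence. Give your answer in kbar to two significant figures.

unconsolidated sand: 1700 kg/m³ × 9.8 m/s² × 1130 m = 1.883×10^7 Pa = 0.1883 kbar
limestone: 2647 kg/m³ × 9.8 m/s² × 4510 m = 1.170×10^8 Pa = 1.170 kbar
dunite: 3294 kg/m³ × 9.8 m/s² × 33420 m = 1.079×10^9 Pa = 10.79 kbar
eclogite: 3370 kg/m³ × 9.8 m/s² × 1092 m = 3.606×10^7 Pa = 0.3606 kbar
Total = 0.1883 + 1.170 + 10.79 + 0.3606 = 12.507 kbar

13 kbar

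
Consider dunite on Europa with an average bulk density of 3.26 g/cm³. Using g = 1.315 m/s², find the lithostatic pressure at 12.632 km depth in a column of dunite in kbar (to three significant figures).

0.542 kbar

dunite: 3260 kg/m³ × 1.315 m/s² × 12632 m = 5.415×10^7 Pa = 0.5415 kbar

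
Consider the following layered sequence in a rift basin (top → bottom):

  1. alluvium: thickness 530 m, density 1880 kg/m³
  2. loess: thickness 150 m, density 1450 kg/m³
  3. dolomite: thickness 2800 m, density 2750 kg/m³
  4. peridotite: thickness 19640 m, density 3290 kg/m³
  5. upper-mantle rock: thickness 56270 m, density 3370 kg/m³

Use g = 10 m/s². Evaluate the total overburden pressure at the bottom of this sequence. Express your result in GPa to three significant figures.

2.63 GPa

alluvium: 1880 kg/m³ × 10 m/s² × 530 m = 9.964×10^6 Pa = 9.964×10^-3 GPa
loess: 1450 kg/m³ × 10 m/s² × 150 m = 2.175×10^6 Pa = 2.175×10^-3 GPa
dolomite: 2750 kg/m³ × 10 m/s² × 2800 m = 7.700×10^7 Pa = 0.07700 GPa
peridotite: 3290 kg/m³ × 10 m/s² × 19640 m = 6.462×10^8 Pa = 0.6462 GPa
upper-mantle rock: 3370 kg/m³ × 10 m/s² × 56270 m = 1.896×10^9 Pa = 1.896 GPa
Total = 9.964×10^-3 + 2.175×10^-3 + 0.07700 + 0.6462 + 1.896 = 2.6316 GPa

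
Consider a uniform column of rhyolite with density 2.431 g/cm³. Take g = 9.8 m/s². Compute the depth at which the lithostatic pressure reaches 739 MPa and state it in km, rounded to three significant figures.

31.0 km

h = P/(ρg) = 739 MPa / (2431 kg/m³ × 9.8 m/s²) = 7.390×10^8 Pa / 23824 Pa/m = 31019 m
= 31.019 km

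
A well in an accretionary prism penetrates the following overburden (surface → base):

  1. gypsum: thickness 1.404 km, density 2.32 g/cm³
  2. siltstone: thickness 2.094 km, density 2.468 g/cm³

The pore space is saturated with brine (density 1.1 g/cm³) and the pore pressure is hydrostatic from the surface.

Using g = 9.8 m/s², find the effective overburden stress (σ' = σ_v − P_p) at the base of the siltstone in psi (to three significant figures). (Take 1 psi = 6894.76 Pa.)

Overburden (lithostatic) stress σ_v:
gypsum: 2320 kg/m³ × 9.8 m/s² × 1404 m = 3.192×10^7 Pa = 31.92 MPa
siltstone: 2468 kg/m³ × 9.8 m/s² × 2094 m = 5.065×10^7 Pa = 50.65 MPa
Total = 31.92 + 50.65 = 82.568 MPa
Pore pressure P_p = 1100 kg/m³ × 9.8 m/s² × 3498 m = 3.771×10^7 Pa = 37.71 MPa
Effective stress σ' = σ_v − P_p = 82.57 − 37.71 = 44.859 MPa = 6506.3 psi

6510 psi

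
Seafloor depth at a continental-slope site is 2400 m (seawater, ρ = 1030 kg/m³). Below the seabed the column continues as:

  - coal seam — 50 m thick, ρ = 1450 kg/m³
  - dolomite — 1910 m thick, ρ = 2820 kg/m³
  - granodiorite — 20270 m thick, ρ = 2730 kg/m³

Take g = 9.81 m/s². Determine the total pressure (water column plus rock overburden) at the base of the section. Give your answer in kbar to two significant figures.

6.2 kbar

seawater: 1030 kg/m³ × 9.81 m/s² × 2400 m = 2.425×10^7 Pa = 0.2425 kbar
coal seam: 1450 kg/m³ × 9.81 m/s² × 50 m = 7.112×10^5 Pa = 7.112×10^-3 kbar
dolomite: 2820 kg/m³ × 9.81 m/s² × 1910 m = 5.284×10^7 Pa = 0.5284 kbar
granodiorite: 2730 kg/m³ × 9.81 m/s² × 20270 m = 5.429×10^8 Pa = 5.429 kbar
Total = 0.2425 + 7.112×10^-3 + 0.5284 + 5.429 = 6.2066 kbar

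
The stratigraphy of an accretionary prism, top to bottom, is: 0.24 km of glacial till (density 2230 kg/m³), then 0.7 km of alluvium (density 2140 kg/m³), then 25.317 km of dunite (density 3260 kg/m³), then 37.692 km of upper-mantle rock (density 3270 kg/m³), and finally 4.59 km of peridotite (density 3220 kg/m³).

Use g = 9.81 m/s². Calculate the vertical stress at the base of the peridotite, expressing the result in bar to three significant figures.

glacial till: 2230 kg/m³ × 9.81 m/s² × 240 m = 5.250×10^6 Pa = 52.50 bar
alluvium: 2140 kg/m³ × 9.81 m/s² × 700 m = 1.470×10^7 Pa = 147.0 bar
dunite: 3260 kg/m³ × 9.81 m/s² × 25317 m = 8.097×10^8 Pa = 8097 bar
upper-mantle rock: 3270 kg/m³ × 9.81 m/s² × 37692 m = 1.209×10^9 Pa = 12091 bar
peridotite: 3220 kg/m³ × 9.81 m/s² × 4590 m = 1.450×10^8 Pa = 1450 bar
Total = 52.50 + 147.0 + 8097 + 12091 + 1450 = 21837 bar

21800 bar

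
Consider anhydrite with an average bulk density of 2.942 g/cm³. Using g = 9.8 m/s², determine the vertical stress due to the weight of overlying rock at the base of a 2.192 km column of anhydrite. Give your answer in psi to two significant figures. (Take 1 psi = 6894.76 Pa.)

anhydrite: 2942 kg/m³ × 9.8 m/s² × 2192 m = 6.320×10^7 Pa = 9166 psi

9200 psi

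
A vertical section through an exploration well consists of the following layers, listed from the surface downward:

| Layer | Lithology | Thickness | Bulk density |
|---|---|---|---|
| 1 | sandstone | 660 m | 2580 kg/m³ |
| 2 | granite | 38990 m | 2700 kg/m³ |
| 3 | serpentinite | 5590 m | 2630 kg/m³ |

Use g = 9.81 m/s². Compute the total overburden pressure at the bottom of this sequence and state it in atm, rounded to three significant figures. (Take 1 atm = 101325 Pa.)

11800 atm

sandstone: 2580 kg/m³ × 9.81 m/s² × 660 m = 1.670×10^7 Pa = 164.9 atm
granite: 2700 kg/m³ × 9.81 m/s² × 38990 m = 1.033×10^9 Pa = 10192 atm
serpentinite: 2630 kg/m³ × 9.81 m/s² × 5590 m = 1.442×10^8 Pa = 1423 atm
Total = 164.9 + 10192 + 1423 = 11780 atm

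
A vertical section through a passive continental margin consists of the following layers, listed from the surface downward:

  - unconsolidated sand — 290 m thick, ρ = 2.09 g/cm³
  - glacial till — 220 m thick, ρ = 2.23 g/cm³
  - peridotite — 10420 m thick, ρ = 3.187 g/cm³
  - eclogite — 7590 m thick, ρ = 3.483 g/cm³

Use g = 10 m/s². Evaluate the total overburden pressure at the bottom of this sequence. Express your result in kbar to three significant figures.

6.07 kbar

unconsolidated sand: 2090 kg/m³ × 10 m/s² × 290 m = 6.061×10^6 Pa = 0.06061 kbar
glacial till: 2230 kg/m³ × 10 m/s² × 220 m = 4.906×10^6 Pa = 0.04906 kbar
peridotite: 3187 kg/m³ × 10 m/s² × 10420 m = 3.321×10^8 Pa = 3.321 kbar
eclogite: 3483 kg/m³ × 10 m/s² × 7590 m = 2.644×10^8 Pa = 2.644 kbar
Total = 0.06061 + 0.04906 + 3.321 + 2.644 = 6.0741 kbar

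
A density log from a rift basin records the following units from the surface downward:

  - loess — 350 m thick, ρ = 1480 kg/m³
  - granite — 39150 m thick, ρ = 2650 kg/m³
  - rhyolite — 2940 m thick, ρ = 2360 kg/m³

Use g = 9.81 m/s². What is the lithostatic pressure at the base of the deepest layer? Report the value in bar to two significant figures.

11000 bar

loess: 1480 kg/m³ × 9.81 m/s² × 350 m = 5.082×10^6 Pa = 50.82 bar
granite: 2650 kg/m³ × 9.81 m/s² × 39150 m = 1.018×10^9 Pa = 10178 bar
rhyolite: 2360 kg/m³ × 9.81 m/s² × 2940 m = 6.807×10^7 Pa = 680.7 bar
Total = 50.82 + 10178 + 680.7 = 10909 bar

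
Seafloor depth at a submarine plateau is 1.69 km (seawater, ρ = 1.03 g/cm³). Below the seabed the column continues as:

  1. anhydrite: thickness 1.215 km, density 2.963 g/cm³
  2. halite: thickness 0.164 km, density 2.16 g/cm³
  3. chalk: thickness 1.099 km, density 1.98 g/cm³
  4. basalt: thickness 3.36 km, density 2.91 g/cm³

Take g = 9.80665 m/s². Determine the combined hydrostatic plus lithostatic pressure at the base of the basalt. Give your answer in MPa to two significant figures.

170 MPa

seawater: 1030 kg/m³ × 9.80665 m/s² × 1690 m = 1.707×10^7 Pa = 17.07 MPa
anhydrite: 2963 kg/m³ × 9.80665 m/s² × 1215 m = 3.530×10^7 Pa = 35.30 MPa
halite: 2160 kg/m³ × 9.80665 m/s² × 164 m = 3.474×10^6 Pa = 3.474 MPa
chalk: 1980 kg/m³ × 9.80665 m/s² × 1099 m = 2.134×10^7 Pa = 21.34 MPa
basalt: 2910 kg/m³ × 9.80665 m/s² × 3360 m = 9.589×10^7 Pa = 95.89 MPa
Total = 17.07 + 35.30 + 3.474 + 21.34 + 95.89 = 173.07 MPa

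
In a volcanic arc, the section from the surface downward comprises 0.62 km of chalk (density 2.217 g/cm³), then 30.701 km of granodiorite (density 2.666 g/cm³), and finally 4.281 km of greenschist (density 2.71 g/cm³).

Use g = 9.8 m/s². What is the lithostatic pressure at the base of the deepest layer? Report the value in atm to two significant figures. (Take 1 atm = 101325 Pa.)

chalk: 2217 kg/m³ × 9.8 m/s² × 620 m = 1.347×10^7 Pa = 132.9 atm
granodiorite: 2666 kg/m³ × 9.8 m/s² × 30701 m = 8.021×10^8 Pa = 7916 atm
greenschist: 2710 kg/m³ × 9.8 m/s² × 4281 m = 1.137×10^8 Pa = 1122 atm
Total = 132.9 + 7916 + 1122 = 9171.3 atm

9200 atm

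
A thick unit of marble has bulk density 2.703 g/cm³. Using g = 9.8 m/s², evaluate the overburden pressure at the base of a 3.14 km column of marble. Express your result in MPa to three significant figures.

83.2 MPa

marble: 2703 kg/m³ × 9.8 m/s² × 3140 m = 8.318×10^7 Pa = 83.18 MPa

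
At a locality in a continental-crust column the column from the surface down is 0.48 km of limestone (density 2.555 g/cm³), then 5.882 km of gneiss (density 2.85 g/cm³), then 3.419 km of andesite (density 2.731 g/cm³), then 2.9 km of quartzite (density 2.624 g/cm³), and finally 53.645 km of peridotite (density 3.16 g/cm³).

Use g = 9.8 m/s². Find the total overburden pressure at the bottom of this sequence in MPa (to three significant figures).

2000 MPa

limestone: 2555 kg/m³ × 9.8 m/s² × 480 m = 1.202×10^7 Pa = 12.02 MPa
gneiss: 2850 kg/m³ × 9.8 m/s² × 5882 m = 1.643×10^8 Pa = 164.3 MPa
andesite: 2731 kg/m³ × 9.8 m/s² × 3419 m = 9.151×10^7 Pa = 91.51 MPa
quartzite: 2624 kg/m³ × 9.8 m/s² × 2900 m = 7.457×10^7 Pa = 74.57 MPa
peridotite: 3160 kg/m³ × 9.8 m/s² × 53645 m = 1.661×10^9 Pa = 1661 MPa
Total = 12.02 + 164.3 + 91.51 + 74.57 + 1661 = 2003.7 MPa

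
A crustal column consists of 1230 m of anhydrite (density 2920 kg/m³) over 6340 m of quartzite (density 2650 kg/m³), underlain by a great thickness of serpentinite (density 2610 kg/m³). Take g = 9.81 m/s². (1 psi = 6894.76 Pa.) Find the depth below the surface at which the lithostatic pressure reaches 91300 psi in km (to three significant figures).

Pressure at base of upper layers: 2920×9.81×1230 + 2650×9.81×6340 = 2.001×10^8 Pa = 29015 psi
Remaining pressure to be supplied by serpentinite: 6.295×10^8 − 2.001×10^8 = 4.294×10^8 Pa
Additional depth in serpentinite = 4.294×10^8 Pa / (2610 kg/m³ × 9.81 m/s²) = 16772 m
Total depth = 7570 m + 16772 m = 24342 m
= 24.342 km

24.3 km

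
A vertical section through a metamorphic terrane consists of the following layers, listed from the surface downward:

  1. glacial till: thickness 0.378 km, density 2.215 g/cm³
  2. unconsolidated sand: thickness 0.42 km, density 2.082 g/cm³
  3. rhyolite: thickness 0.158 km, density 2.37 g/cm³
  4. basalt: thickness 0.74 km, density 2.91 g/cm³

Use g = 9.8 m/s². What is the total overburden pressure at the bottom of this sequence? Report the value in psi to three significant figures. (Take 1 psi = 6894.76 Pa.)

6030 psi

glacial till: 2215 kg/m³ × 9.8 m/s² × 378 m = 8.205×10^6 Pa = 1190 psi
unconsolidated sand: 2082 kg/m³ × 9.8 m/s² × 420 m = 8.570×10^6 Pa = 1243 psi
rhyolite: 2370 kg/m³ × 9.8 m/s² × 158 m = 3.670×10^6 Pa = 532.2 psi
basalt: 2910 kg/m³ × 9.8 m/s² × 740 m = 2.110×10^7 Pa = 3061 psi
Total = 1190 + 1243 + 532.2 + 3061 = 6026.0 psi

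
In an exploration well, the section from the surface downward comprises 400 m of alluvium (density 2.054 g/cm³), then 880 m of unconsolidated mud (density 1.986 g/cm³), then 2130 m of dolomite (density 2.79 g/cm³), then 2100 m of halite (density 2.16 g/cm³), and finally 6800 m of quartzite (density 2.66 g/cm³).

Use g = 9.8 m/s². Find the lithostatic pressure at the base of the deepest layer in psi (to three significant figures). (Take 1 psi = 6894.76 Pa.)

44300 psi

alluvium: 2054 kg/m³ × 9.8 m/s² × 400 m = 8.052×10^6 Pa = 1168 psi
unconsolidated mud: 1986 kg/m³ × 9.8 m/s² × 880 m = 1.713×10^7 Pa = 2484 psi
dolomite: 2790 kg/m³ × 9.8 m/s² × 2130 m = 5.824×10^7 Pa = 8447 psi
halite: 2160 kg/m³ × 9.8 m/s² × 2100 m = 4.445×10^7 Pa = 6447 psi
quartzite: 2660 kg/m³ × 9.8 m/s² × 6800 m = 1.773×10^8 Pa = 25710 psi
Total = 1168 + 2484 + 8447 + 6447 + 25710 = 44256 psi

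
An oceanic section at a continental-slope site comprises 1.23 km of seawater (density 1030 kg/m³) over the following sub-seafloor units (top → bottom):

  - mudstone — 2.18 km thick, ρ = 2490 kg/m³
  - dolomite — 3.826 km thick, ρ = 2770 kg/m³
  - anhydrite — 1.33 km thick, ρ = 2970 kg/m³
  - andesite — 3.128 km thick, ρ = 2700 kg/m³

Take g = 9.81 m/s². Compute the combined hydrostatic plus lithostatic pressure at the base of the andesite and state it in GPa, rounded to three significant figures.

seawater: 1030 kg/m³ × 9.81 m/s² × 1230 m = 1.243×10^7 Pa = 0.01243 GPa
mudstone: 2490 kg/m³ × 9.81 m/s² × 2180 m = 5.325×10^7 Pa = 0.05325 GPa
dolomite: 2770 kg/m³ × 9.81 m/s² × 3826 m = 1.040×10^8 Pa = 0.1040 GPa
anhydrite: 2970 kg/m³ × 9.81 m/s² × 1330 m = 3.875×10^7 Pa = 0.03875 GPa
andesite: 2700 kg/m³ × 9.81 m/s² × 3128 m = 8.285×10^7 Pa = 0.08285 GPa
Total = 0.01243 + 0.05325 + 0.1040 + 0.03875 + 0.08285 = 0.29125 GPa

0.291 GPa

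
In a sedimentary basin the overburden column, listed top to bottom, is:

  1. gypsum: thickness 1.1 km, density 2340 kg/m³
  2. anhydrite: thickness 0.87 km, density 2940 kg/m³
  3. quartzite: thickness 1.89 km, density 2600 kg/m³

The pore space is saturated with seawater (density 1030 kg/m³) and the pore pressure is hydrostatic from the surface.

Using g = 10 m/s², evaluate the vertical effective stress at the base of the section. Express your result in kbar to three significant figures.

0.607 kbar

Overburden (lithostatic) stress σ_v:
gypsum: 2340 kg/m³ × 10 m/s² × 1100 m = 2.574×10^7 Pa = 25.74 MPa
anhydrite: 2940 kg/m³ × 10 m/s² × 870 m = 2.558×10^7 Pa = 25.58 MPa
quartzite: 2600 kg/m³ × 10 m/s² × 1890 m = 4.914×10^7 Pa = 49.14 MPa
Total = 25.74 + 25.58 + 49.14 = 100.46 MPa
Pore pressure P_p = 1030 kg/m³ × 10 m/s² × 3860 m = 3.976×10^7 Pa = 39.76 MPa
Effective stress σ' = σ_v − P_p = 100.5 − 39.76 = 60.700 MPa = 0.60700 kbar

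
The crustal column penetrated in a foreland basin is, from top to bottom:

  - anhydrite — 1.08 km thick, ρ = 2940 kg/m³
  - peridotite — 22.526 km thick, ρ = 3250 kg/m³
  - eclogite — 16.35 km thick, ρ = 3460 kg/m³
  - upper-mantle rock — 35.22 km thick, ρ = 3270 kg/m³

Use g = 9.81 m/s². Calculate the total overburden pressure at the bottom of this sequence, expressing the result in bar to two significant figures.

anhydrite: 2940 kg/m³ × 9.81 m/s² × 1080 m = 3.115×10^7 Pa = 311.5 bar
peridotite: 3250 kg/m³ × 9.81 m/s² × 22526 m = 7.182×10^8 Pa = 7182 bar
eclogite: 3460 kg/m³ × 9.81 m/s² × 16350 m = 5.550×10^8 Pa = 5550 bar
upper-mantle rock: 3270 kg/m³ × 9.81 m/s² × 35220 m = 1.130×10^9 Pa = 11298 bar
Total = 311.5 + 7182 + 5550 + 11298 = 24341 bar

24000 bar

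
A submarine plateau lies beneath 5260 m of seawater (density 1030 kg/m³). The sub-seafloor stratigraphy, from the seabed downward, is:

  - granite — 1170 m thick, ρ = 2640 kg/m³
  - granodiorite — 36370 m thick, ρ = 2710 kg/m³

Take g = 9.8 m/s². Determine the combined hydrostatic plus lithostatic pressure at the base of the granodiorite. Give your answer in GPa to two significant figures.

seawater: 1030 kg/m³ × 9.8 m/s² × 5260 m = 5.309×10^7 Pa = 0.05309 GPa
granite: 2640 kg/m³ × 9.8 m/s² × 1170 m = 3.027×10^7 Pa = 0.03027 GPa
granodiorite: 2710 kg/m³ × 9.8 m/s² × 36370 m = 9.659×10^8 Pa = 0.9659 GPa
Total = 0.05309 + 0.03027 + 0.9659 = 1.0493 GPa

1.0 GPa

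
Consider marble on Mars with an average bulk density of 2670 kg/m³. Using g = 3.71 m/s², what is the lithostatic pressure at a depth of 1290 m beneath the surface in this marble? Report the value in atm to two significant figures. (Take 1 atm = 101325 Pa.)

marble: 2670 kg/m³ × 3.71 m/s² × 1290 m = 1.278×10^7 Pa = 126.1 atm

130 atm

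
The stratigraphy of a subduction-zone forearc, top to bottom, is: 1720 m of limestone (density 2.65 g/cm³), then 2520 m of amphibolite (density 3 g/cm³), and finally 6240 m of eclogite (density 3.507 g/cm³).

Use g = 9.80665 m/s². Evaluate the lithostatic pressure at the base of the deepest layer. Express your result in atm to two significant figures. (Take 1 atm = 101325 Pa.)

3300 atm

limestone: 2650 kg/m³ × 9.80665 m/s² × 1720 m = 4.470×10^7 Pa = 441.1 atm
amphibolite: 3000 kg/m³ × 9.80665 m/s² × 2520 m = 7.414×10^7 Pa = 731.7 atm
eclogite: 3507 kg/m³ × 9.80665 m/s² × 6240 m = 2.146×10^8 Pa = 2118 atm
Total = 441.1 + 731.7 + 2118 = 3290.8 atm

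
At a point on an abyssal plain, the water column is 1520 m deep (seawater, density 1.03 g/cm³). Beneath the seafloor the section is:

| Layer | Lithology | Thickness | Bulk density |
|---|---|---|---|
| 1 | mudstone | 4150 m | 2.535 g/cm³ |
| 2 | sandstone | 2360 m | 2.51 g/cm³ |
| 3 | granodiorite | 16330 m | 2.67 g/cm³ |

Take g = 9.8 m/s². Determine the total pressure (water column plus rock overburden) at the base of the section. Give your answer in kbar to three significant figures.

6.04 kbar

seawater: 1030 kg/m³ × 9.8 m/s² × 1520 m = 1.534×10^7 Pa = 0.1534 kbar
mudstone: 2535 kg/m³ × 9.8 m/s² × 4150 m = 1.031×10^8 Pa = 1.031 kbar
sandstone: 2510 kg/m³ × 9.8 m/s² × 2360 m = 5.805×10^7 Pa = 0.5805 kbar
granodiorite: 2670 kg/m³ × 9.8 m/s² × 16330 m = 4.273×10^8 Pa = 4.273 kbar
Total = 0.1534 + 1.031 + 0.5805 + 4.273 = 6.0378 kbar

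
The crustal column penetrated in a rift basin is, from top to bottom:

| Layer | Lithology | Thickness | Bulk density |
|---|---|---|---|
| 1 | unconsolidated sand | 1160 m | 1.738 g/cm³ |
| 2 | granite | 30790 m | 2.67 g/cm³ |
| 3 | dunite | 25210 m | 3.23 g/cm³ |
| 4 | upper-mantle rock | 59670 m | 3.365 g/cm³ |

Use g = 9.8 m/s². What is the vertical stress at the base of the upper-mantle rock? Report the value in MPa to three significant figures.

unconsolidated sand: 1738 kg/m³ × 9.8 m/s² × 1160 m = 1.976×10^7 Pa = 19.76 MPa
granite: 2670 kg/m³ × 9.8 m/s² × 30790 m = 8.057×10^8 Pa = 805.7 MPa
dunite: 3230 kg/m³ × 9.8 m/s² × 25210 m = 7.980×10^8 Pa = 798.0 MPa
upper-mantle rock: 3365 kg/m³ × 9.8 m/s² × 59670 m = 1.968×10^9 Pa = 1968 MPa
Total = 19.76 + 805.7 + 798.0 + 1968 = 3591.1 MPa

3590 MPa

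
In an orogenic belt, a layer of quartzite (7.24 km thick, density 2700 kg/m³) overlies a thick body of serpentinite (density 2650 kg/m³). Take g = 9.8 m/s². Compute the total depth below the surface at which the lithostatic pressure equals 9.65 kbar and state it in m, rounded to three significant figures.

Pressure at base of upper layers: 2700×9.8×7240 = 1.916×10^8 Pa = 1.916 kbar
Remaining pressure to be supplied by serpentinite: 9.650×10^8 − 1.916×10^8 = 7.734×10^8 Pa
Additional depth in serpentinite = 7.734×10^8 Pa / (2650 kg/m³ × 9.8 m/s²) = 29782 m
Total depth = 7240 m + 29782 m = 37022 m

37000 m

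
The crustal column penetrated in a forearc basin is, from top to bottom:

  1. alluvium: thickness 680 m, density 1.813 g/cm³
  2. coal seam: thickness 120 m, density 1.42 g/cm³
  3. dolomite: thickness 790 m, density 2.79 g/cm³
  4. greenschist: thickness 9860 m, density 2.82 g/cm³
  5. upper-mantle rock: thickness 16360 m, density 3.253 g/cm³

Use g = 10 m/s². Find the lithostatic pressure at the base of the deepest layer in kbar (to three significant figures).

alluvium: 1813 kg/m³ × 10 m/s² × 680 m = 1.233×10^7 Pa = 0.1233 kbar
coal seam: 1420 kg/m³ × 10 m/s² × 120 m = 1.704×10^6 Pa = 0.01704 kbar
dolomite: 2790 kg/m³ × 10 m/s² × 790 m = 2.204×10^7 Pa = 0.2204 kbar
greenschist: 2820 kg/m³ × 10 m/s² × 9860 m = 2.781×10^8 Pa = 2.781 kbar
upper-mantle rock: 3253 kg/m³ × 10 m/s² × 16360 m = 5.322×10^8 Pa = 5.322 kbar
Total = 0.1233 + 0.01704 + 0.2204 + 2.781 + 5.322 = 8.4632 kbar

8.46 kbar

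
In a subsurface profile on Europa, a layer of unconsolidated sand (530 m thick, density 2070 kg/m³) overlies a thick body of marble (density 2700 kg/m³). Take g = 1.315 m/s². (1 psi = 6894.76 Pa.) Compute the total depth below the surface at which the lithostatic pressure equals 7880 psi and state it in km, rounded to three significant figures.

Pressure at base of upper layers: 2070×1.315×530 = 1.443×10^6 Pa = 209.2 psi
Remaining pressure to be supplied by marble: 5.433×10^7 − 1.443×10^6 = 5.289×10^7 Pa
Additional depth in marble = 5.289×10^7 Pa / (2700 kg/m³ × 1.315 m/s²) = 14896 m
Total depth = 530 m + 14896 m = 15426 m
= 15.426 km

15.4 km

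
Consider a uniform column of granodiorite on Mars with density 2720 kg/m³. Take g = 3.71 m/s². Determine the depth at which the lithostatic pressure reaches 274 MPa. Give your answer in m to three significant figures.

27200 m

h = P/(ρg) = 274 MPa / (2720 kg/m³ × 3.71 m/s²) = 2.740×10^8 Pa / 10091 Pa/m = 27152 m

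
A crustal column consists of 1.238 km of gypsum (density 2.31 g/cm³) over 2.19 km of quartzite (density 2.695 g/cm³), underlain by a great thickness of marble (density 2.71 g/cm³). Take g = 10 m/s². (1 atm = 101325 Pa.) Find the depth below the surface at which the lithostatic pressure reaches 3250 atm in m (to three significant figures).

Pressure at base of upper layers: 2310×10×1238 + 2695×10×2190 = 8.762×10^7 Pa = 864.7 atm
Remaining pressure to be supplied by marble: 3.293×10^8 − 8.762×10^7 = 2.417×10^8 Pa
Additional depth in marble = 2.417×10^8 Pa / (2710 kg/m³ × 10 m/s²) = 8918.4 m
Total depth = 3428 m + 8918.4 m = 12346 m

12300 m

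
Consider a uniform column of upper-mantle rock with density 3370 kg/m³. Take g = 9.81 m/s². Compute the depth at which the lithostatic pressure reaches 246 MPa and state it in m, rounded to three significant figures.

h = P/(ρg) = 246 MPa / (3370 kg/m³ × 9.81 m/s²) = 2.460×10^8 Pa / 33060 Pa/m = 7441.1 m

7440 m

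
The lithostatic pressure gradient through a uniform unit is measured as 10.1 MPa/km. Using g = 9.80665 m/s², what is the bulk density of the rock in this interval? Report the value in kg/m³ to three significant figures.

ρ = (dP/dz)/g = 10.1 MPa/km / 9.80665 m/s² = 10100 Pa/m / 9.80665 m/s² = 1029.9 kg/m³

1030 kg/m³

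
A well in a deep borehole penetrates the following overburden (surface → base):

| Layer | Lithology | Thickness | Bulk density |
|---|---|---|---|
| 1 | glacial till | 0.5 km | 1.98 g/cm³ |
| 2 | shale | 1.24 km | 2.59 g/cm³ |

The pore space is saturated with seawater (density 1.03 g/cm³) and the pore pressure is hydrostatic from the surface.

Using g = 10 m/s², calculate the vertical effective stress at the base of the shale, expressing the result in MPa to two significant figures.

24 MPa

Overburden (lithostatic) stress σ_v:
glacial till: 1980 kg/m³ × 10 m/s² × 500 m = 9.900×10^6 Pa = 9.900 MPa
shale: 2590 kg/m³ × 10 m/s² × 1240 m = 3.212×10^7 Pa = 32.12 MPa
Total = 9.900 + 32.12 = 42.016 MPa
Pore pressure P_p = 1030 kg/m³ × 10 m/s² × 1740 m = 1.792×10^7 Pa = 17.92 MPa
Effective stress σ' = σ_v − P_p = 42.02 − 17.92 = 24.094 MPa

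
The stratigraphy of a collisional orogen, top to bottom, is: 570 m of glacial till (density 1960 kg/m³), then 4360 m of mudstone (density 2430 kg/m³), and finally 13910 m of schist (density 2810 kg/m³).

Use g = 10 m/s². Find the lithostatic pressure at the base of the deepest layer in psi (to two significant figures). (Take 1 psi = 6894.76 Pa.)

glacial till: 1960 kg/m³ × 10 m/s² × 570 m = 1.117×10^7 Pa = 1620 psi
mudstone: 2430 kg/m³ × 10 m/s² × 4360 m = 1.059×10^8 Pa = 15366 psi
schist: 2810 kg/m³ × 10 m/s² × 13910 m = 3.909×10^8 Pa = 56691 psi
Total = 1620 + 15366 + 56691 = 73678 psi

74000 psi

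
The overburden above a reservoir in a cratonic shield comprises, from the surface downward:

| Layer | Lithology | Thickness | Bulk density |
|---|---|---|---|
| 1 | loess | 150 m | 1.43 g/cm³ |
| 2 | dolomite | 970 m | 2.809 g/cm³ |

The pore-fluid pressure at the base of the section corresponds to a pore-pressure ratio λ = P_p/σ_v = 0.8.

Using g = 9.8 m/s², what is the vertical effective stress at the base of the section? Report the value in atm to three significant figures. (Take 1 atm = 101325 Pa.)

Overburden (lithostatic) stress σ_v:
loess: 1430 kg/m³ × 9.8 m/s² × 150 m = 2.102×10^6 Pa = 2.102 MPa
dolomite: 2809 kg/m³ × 9.8 m/s² × 970 m = 2.670×10^7 Pa = 26.70 MPa
Total = 2.102 + 26.70 = 28.804 MPa
Pore pressure P_p = λ·σ_v = 0.8 × 28.80 MPa = 23.04 MPa
Effective stress σ' = σ_v − P_p = 28.80 − 23.04 = 5.7609 MPa = 56.856 atm

56.9 atm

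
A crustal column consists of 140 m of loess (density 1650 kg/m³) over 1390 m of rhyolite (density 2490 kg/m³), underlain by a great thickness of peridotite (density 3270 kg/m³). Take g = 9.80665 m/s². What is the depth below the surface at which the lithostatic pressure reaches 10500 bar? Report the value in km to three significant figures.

33.1 km

Pressure at base of upper layers: 1650×9.80665×140 + 2490×9.80665×1390 = 3.621×10^7 Pa = 362.1 bar
Remaining pressure to be supplied by peridotite: 1.050×10^9 − 3.621×10^7 = 1.014×10^9 Pa
Additional depth in peridotite = 1.014×10^9 Pa / (3270 kg/m³ × 9.80665 m/s²) = 31614 m
Total depth = 1530 m + 31614 m = 33144 m
= 33.144 km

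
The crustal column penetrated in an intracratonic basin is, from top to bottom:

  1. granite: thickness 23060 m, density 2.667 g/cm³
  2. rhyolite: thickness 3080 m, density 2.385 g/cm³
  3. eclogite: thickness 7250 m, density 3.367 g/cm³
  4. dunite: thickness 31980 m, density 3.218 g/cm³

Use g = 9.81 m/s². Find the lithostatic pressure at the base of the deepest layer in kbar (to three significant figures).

19.2 kbar

granite: 2667 kg/m³ × 9.81 m/s² × 23060 m = 6.033×10^8 Pa = 6.033 kbar
rhyolite: 2385 kg/m³ × 9.81 m/s² × 3080 m = 7.206×10^7 Pa = 0.7206 kbar
eclogite: 3367 kg/m³ × 9.81 m/s² × 7250 m = 2.395×10^8 Pa = 2.395 kbar
dunite: 3218 kg/m³ × 9.81 m/s² × 31980 m = 1.010×10^9 Pa = 10.10 kbar
Total = 6.033 + 0.7206 + 2.395 + 10.10 = 19.244 kbar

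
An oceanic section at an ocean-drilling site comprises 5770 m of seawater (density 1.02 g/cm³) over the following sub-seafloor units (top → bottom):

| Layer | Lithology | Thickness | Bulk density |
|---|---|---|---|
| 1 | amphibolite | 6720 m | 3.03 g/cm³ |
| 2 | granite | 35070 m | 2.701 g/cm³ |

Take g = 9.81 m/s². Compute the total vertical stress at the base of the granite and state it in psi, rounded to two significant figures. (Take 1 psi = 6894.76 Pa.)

seawater: 1020 kg/m³ × 9.81 m/s² × 5770 m = 5.774×10^7 Pa = 8374 psi
amphibolite: 3030 kg/m³ × 9.81 m/s² × 6720 m = 1.997×10^8 Pa = 28971 psi
granite: 2701 kg/m³ × 9.81 m/s² × 35070 m = 9.292×10^8 Pa = 1.348×10^5 psi
Total = 8374 + 28971 + 1.348×10^5 = 1.7212×10^5 psi

170000 psi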